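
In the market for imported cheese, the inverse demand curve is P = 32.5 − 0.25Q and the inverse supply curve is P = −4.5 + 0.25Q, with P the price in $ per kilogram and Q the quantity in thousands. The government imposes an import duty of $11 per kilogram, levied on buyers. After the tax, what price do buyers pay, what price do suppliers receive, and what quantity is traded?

Rewrite in direct form: Qd = 130 − 4P and Qs = 4P + 18.
Before the tax: set 130 − 4P = 4P + 18 → P* = $14, Q* = 74.
With the tax collected from buyers, demand (in seller-price terms) shifts: Qd = 130 − 4(P + 11).
New equilibrium: buyers pay $19.5, suppliers receive $8.5, Q = 52. (Wedge: Pb − Ps = 11.)
The less price-elastic side of the market bears the larger share of a per-unit tax.

Buyers pay $19.5; suppliers receive $8.5; quantity = 52.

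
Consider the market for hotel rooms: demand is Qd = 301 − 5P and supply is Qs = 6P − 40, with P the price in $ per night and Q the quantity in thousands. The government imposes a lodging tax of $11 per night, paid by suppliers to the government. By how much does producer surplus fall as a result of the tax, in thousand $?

Producer surplus falls by $655 thousand.

Without the tax, 301 − 5P = 6P − 40 gives 11P = 341, so P* = $31 and Q* = 146.
With the tax collected from suppliers, supply shifts: Qs = 6(P − 11) − 40.
New equilibrium: consumers pay $37, suppliers receive $26, Q = 116. (Wedge: Pb − Ps = 11.)
ΔPS is the trapezoid between Q = 116 and Q = 146 of height $5: ½ · (146 + 116) · 5 = $655.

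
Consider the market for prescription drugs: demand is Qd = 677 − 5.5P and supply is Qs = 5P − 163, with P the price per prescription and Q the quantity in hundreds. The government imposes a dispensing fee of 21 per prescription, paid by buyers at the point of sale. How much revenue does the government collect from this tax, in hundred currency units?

Tax revenue = 3822 hundred.

Before the tax: set 677 − 5.5P = 5P − 163 → P* = 80, Q* = 237.
With the tax collected from buyers, demand (in seller-price terms) shifts: Qd = 677 − 5.5(P + 21).
New equilibrium: buyers pay 90, suppliers receive 69, Q = 182. (Wedge: Pb − Ps = 21.)
Revenue = t · Q = 21 · 182 = 3822.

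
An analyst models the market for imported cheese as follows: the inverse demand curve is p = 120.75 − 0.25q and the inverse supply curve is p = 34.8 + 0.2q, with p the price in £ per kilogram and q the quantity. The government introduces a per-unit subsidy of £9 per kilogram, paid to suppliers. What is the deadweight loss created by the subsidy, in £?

Rewrite in direct form: qd = 483 − 4p and qs = 5p − 174.
Before the subsidy: set 483 − 4p = 5p − 174 → p* = £73, q* = 191.
With a per-unit subsidy paid to suppliers, each receives p + 9 per unit sold, so supply becomes qs = 5(p + 9) − 174.
Solving gives q = 211 with consumers paying £68 and suppliers receiving £77 (the £9 wedge).
Quantity rises by |ΔQ| = |191 − 211| = 20.
DWL = ½ · t · |ΔQ| = ½ · 9 · 20 = £90.

Deadweight loss = £90.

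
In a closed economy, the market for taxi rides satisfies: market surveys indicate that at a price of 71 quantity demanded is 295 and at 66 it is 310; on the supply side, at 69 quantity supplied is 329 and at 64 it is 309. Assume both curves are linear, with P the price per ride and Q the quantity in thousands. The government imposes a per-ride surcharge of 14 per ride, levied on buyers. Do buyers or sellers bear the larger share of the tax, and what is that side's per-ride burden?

Demand slope: (310 − 295)/(66 − 71) = -3, so Qd = 508 − 3P.
Supply slope: (309 − 329)/(64 − 69) = 4, so Qs = 4P + 53.
Without the tax, 508 − 3P = 4P + 53 gives 7P = 455, so P* = 65 and Q* = 313.
With the tax collected from buyers, demand (in seller-price terms) shifts: Qd = 508 − 3(P + 14).
New equilibrium: buyers pay 73, sellers receive 59, Q = 289. (Wedge: Pb − Ps = 14.)
Per-ride burden: buyers 8, sellers 6.
Buyers take the larger share because demand is less price-elastic here (demand slope 3 vs supply slope 4).
The less price-elastic side of the market bears the larger share of a per-unit tax.

Buyers bear the larger share: 8 per ride.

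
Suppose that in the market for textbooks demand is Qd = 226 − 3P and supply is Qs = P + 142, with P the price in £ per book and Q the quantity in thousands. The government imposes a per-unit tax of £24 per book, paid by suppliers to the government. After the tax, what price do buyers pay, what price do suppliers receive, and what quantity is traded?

Before the tax: set 226 − 3P = P + 142 → P* = £21, Q* = 163.
With the tax collected from suppliers, supply shifts: Qs = (P − 24) + 142.
New equilibrium: buyers pay £27, suppliers receive £3, Q = 145. (Wedge: Pb − Ps = 24.)
The less price-elastic side of the market bears the larger share of a per-unit tax.

Buyers pay £27; suppliers receive £3; quantity = 145.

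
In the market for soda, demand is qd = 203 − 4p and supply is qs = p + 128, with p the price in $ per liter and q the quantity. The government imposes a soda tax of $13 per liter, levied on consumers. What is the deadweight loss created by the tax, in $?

Deadweight loss = $67.6.

Without the tax, 203 − 4p = p + 128 gives 5p = 75, so p* = $15 and q* = 143.
With the tax collected from consumers, demand (in seller-price terms) shifts: qd = 203 − 4(p + 13).
Solving gives q = 132.6 with consumers paying $17.6 and producers receiving $4.6 (the $13 wedge).
Quantity falls by |ΔQ| = |143 − 132.6| = 10.4.
DWL = ½ · t · |ΔQ| = ½ · 13 · 10.4 = $67.6.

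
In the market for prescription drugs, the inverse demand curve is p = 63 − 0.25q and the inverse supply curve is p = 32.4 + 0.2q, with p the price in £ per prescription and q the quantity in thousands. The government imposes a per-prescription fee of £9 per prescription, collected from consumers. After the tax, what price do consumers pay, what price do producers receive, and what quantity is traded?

Consumers pay £51; producers receive £42; quantity = 48.

Inverting to q(p) form: qd = 252 − 4p; qs = 5p − 162.
Before the tax: set 252 − 4p = 5p − 162 → p* = £46, q* = 68.
With the tax collected from consumers, demand (in seller-price terms) shifts: qd = 252 − 4(p + 9).
Solving gives q = 48 with consumers paying £51 and producers receiving £42 (the £9 wedge).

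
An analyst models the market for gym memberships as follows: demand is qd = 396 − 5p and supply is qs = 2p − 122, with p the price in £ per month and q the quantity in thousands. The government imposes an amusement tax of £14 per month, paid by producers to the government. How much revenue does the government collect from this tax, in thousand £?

Before the tax: set 396 − 5p = 2p − 122 → p* = £74, q* = 26.
With the tax collected from producers, supply shifts: qs = 2(p − 14) − 122.
New equilibrium: consumers pay £78, producers receive £64, q = 6. (Wedge: pb − ps = 14.)
Revenue = t · Q = 14 · 6 = £84.

Tax revenue = £84 thousand.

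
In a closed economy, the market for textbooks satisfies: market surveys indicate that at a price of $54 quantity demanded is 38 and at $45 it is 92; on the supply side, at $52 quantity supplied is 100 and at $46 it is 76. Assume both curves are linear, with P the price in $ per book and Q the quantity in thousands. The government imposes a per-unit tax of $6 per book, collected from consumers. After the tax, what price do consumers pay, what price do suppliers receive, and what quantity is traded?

Demand slope: (92 − 38)/(45 − 54) = -6, so Qd = 362 − 6P.
Supply slope: (76 − 100)/(46 − 52) = 4, so Qs = 4P − 108.
Before the tax: set 362 − 6P = 4P − 108 → P* = $47, Q* = 80.
With the tax collected from consumers, demand (in seller-price terms) shifts: Qd = 362 − 6(P + 6).
Solving gives Q = 65.6 with consumers paying $49.4 and suppliers receiving $43.4 (the $6 wedge).
The less price-elastic side of the market bears the larger share of a per-unit tax.

Consumers pay $49.4; suppliers receive $43.4; quantity = 65.6.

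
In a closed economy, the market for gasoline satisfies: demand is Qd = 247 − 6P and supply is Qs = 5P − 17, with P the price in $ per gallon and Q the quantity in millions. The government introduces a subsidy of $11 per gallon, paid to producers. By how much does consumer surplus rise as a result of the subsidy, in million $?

Consumer surplus rises by $590 million.

Without the subsidy, 247 − 6P = 5P − 17 gives 11P = 264, so P* = $24 and Q* = 103.
With a per-unit subsidy paid to producers, each receives P + 11 per unit sold, so supply becomes Qs = 5(P + 11) − 17.
Solving gives Q = 133 with buyers paying $19 and producers receiving $30 (the $11 wedge).
ΔCS is the trapezoid between Q = 133 and Q = 103 of height $5: ½ · (103 + 133) · 5 = $590.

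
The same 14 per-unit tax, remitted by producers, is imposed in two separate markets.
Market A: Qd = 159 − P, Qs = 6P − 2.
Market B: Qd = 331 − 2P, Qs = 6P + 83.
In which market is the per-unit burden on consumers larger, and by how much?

Market A: pre-tax P* = 23, Q* = 136; post-tax Q = 124; per-unit burden on consumers = 12.
Market B: pre-tax P* = 31, Q* = 269; post-tax Q = 248; per-unit burden on consumers = 10.5.
Difference: 12 vs 10.5 → market A is larger by 1.5.

Market A, by 1.5.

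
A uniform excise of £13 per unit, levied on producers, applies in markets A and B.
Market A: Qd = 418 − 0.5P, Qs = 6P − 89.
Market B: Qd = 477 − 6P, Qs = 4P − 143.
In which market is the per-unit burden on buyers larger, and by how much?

Market A, by £6.8.

Market A: pre-tax P* = £78, Q* = 379; post-tax Q = 373; per-unit burden on buyers = £12.
Market B: pre-tax P* = £62, Q* = 105; post-tax Q = 73.8; per-unit burden on buyers = £5.2.
Difference: £12 vs £5.2 → market A is larger by £6.8.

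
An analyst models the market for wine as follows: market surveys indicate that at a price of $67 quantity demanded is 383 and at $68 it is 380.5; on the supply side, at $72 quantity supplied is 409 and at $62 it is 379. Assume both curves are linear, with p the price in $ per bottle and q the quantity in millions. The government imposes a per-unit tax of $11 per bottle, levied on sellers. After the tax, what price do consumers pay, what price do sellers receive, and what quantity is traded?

Demand slope: (380.5 − 383)/(68 − 67) = -2.5, so qd = 550.5 − 2.5p.
Supply slope: (379 − 409)/(62 − 72) = 3, so qs = 3p + 193.
Without the tax, 550.5 − 2.5p = 3p + 193 gives 5.5p = 357.5, so p* = $65 and q* = 388.
With the tax collected from sellers, supply shifts: qs = 3(p − 11) + 193.
New equilibrium: consumers pay $71, sellers receive $60, q = 373. (Wedge: pb − ps = 11.)
The less price-elastic side of the market bears the larger share of a per-unit tax.

Consumers pay $71; sellers receive $60; quantity = 373.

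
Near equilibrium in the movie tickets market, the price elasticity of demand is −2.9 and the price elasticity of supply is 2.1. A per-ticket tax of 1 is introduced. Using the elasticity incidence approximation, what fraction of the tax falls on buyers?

Buyers' share ≈ 0.42.

Incidence ratio: buyers' share ≈ εs / (εs + |εd|) = 2.1 / (2.1 + 2.9) = 0.42.
Supply is the less elastic side, so buyers bear the smaller share.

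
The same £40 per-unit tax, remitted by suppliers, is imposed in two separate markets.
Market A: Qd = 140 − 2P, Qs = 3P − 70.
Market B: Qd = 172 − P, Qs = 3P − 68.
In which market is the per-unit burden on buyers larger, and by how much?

Market B, by £6.

Market A: pre-tax P* = £42, Q* = 56; post-tax Q = 8; per-unit burden on buyers = £24.
Market B: pre-tax P* = £60, Q* = 112; post-tax Q = 82; per-unit burden on buyers = £30.
Difference: £24 vs £30 → market B is larger by £6.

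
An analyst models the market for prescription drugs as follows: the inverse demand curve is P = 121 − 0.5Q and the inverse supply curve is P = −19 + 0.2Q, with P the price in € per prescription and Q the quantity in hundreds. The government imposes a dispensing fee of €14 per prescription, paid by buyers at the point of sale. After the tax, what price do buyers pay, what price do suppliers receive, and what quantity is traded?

Buyers pay €31; suppliers receive €17; quantity = 180.

Rewrite in direct form: Qd = 242 − 2P and Qs = 5P + 95.
Without the tax, 242 − 2P = 5P + 95 gives 7P = 147, so P* = €21 and Q* = 200.
With the tax collected from buyers, demand (in seller-price terms) shifts: Qd = 242 − 2(P + 14).
New equilibrium: buyers pay €31, suppliers receive €17, Q = 180. (Wedge: Pb − Ps = 14.)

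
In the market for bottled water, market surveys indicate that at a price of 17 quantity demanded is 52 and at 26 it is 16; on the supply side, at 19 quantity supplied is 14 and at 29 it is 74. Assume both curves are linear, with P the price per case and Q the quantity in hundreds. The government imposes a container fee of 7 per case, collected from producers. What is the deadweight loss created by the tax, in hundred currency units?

Deadweight loss = 58.8 hundred.

Demand slope: (16 − 52)/(26 − 17) = -4, so Qd = 120 − 4P.
Supply slope: (74 − 14)/(29 − 19) = 6, so Qs = 6P − 100.
Without the tax, 120 − 4P = 6P − 100 gives 10P = 220, so P* = 22 and Q* = 32.
With the tax collected from producers, supply shifts: Qs = 6(P − 7) − 100.
New equilibrium: consumers pay 26.2, producers receive 19.2, Q = 15.2. (Wedge: Pb − Ps = 7.)
Quantity falls by |ΔQ| = |32 − 15.2| = 16.8.
DWL = ½ · t · |ΔQ| = ½ · 7 · 16.8 = 58.8.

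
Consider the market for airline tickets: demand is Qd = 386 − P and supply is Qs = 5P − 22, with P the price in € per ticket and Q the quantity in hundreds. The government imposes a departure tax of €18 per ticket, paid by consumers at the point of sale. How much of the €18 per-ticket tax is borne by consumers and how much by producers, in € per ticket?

Before the tax: set 386 − P = 5P − 22 → P* = €68, Q* = 318.
With the tax collected from consumers, demand (in seller-price terms) shifts: Qd = 386 − (P + 18).
New equilibrium: consumers pay €83, producers receive €65, Q = 303. (Wedge: Pb − Ps = 18.)
Burden on consumers: €15; on producers: €3. (They sum to €18.)
The less price-elastic side of the market bears the larger share of a per-unit tax.

Consumers bear €15 per ticket; producers bear €3 per ticket.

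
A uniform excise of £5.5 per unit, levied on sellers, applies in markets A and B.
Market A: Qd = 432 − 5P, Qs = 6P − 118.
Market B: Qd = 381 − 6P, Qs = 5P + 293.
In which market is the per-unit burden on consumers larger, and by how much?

Market A: pre-tax P* = £50, Q* = 182; post-tax Q = 167; per-unit burden on consumers = £3.
Market B: pre-tax P* = £8, Q* = 333; post-tax Q = 318; per-unit burden on consumers = £2.5.
Difference: £3 vs £2.5 → market A is larger by £0.5.

Market A, by £0.5.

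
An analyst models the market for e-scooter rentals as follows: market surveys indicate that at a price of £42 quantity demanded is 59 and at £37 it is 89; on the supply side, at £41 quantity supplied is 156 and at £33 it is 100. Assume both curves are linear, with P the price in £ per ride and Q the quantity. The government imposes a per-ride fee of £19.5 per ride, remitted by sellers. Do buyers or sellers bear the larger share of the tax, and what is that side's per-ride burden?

Demand slope: (89 − 59)/(37 − 42) = -6, so Qd = 311 − 6P.
Supply slope: (100 − 156)/(33 − 41) = 7, so Qs = 7P − 131.
Before the tax: set 311 − 6P = 7P − 131 → P* = £34, Q* = 107.
With the tax collected from sellers, supply shifts: Qs = 7(P − 19.5) − 131.
Solving gives Q = 44 with buyers paying £44.5 and sellers receiving £25 (the £19.5 wedge).
Per-ride burden: buyers £10.5, sellers £9.
Buyers take the larger share because demand is less price-elastic here (demand slope 6 vs supply slope 7).
The less price-elastic side of the market bears the larger share of a per-unit tax.

Buyers bear the larger share: £10.5 per ride.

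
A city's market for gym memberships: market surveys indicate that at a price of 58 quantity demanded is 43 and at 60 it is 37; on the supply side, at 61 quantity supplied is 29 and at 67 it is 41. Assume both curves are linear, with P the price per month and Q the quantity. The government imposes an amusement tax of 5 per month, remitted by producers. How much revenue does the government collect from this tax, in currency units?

Demand slope: (37 − 43)/(60 − 58) = -3, so Qd = 217 − 3P.
Supply slope: (41 − 29)/(67 − 61) = 2, so Qs = 2P − 93.
Before the tax: set 217 − 3P = 2P − 93 → P* = 62, Q* = 31.
With the tax collected from producers, supply shifts: Qs = 2(P − 5) − 93.
New equilibrium: buyers pay 64, producers receive 59, Q = 25. (Wedge: Pb − Ps = 5.)
Revenue = t · Q = 5 · 25 = 125.

Tax revenue = 125.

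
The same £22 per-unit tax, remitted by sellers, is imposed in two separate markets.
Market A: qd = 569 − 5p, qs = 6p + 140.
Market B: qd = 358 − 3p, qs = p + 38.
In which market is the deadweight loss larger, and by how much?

Market A, by £478.5.

Market A: pre-tax p* = £39, q* = 374; post-tax q = 314; deadweight loss = £660.
Market B: pre-tax p* = £80, q* = 118; post-tax q = 101.5; deadweight loss = £181.5.
Difference: £660 vs £181.5 → market A is larger by £478.5.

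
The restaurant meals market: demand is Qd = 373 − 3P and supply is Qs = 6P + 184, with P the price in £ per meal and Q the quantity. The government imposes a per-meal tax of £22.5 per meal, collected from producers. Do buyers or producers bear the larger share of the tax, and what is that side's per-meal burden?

Buyers bear the larger share: £15 per meal.

Without the tax, 373 − 3P = 6P + 184 gives 9P = 189, so P* = £21 and Q* = 310.
With the tax collected from producers, supply shifts: Qs = 6(P − 22.5) + 184.
New equilibrium: buyers pay £36, producers receive £13.5, Q = 265. (Wedge: Pb − Ps = 22.5.)
Per-meal burden: buyers £15, producers £7.5.
Buyers take the larger share because demand is less price-elastic here (demand slope 3 vs supply slope 6).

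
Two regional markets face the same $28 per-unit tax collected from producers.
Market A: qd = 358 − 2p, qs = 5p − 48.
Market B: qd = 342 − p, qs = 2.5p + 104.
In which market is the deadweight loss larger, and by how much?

Market A: pre-tax p* = $58, q* = 242; post-tax q = 202; deadweight loss = $560.
Market B: pre-tax p* = $68, q* = 274; post-tax q = 254; deadweight loss = $280.
Difference: $560 vs $280 → market A is larger by $280.

Market A, by $280.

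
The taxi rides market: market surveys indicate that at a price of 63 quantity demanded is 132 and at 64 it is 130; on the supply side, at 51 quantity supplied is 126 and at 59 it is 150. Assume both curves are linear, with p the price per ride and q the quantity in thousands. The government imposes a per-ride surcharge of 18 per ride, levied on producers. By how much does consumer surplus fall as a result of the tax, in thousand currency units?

Consumer surplus falls by 1438.56 thousand.

Demand slope: (130 − 132)/(64 − 63) = -2, so qd = 258 − 2p.
Supply slope: (150 − 126)/(59 − 51) = 3, so qs = 3p − 27.
Before the tax: set 258 − 2p = 3p − 27 → p* = 57, q* = 144.
With the tax collected from producers, supply shifts: qs = 3(p − 18) − 27.
Solving gives q = 122.4 with buyers paying 67.8 and producers receiving 49.8 (the 18 wedge).
ΔCS is the trapezoid between Q = 122.4 and Q = 144 of height 10.8: ½ · (144 + 122.4) · 10.8 = 1438.56.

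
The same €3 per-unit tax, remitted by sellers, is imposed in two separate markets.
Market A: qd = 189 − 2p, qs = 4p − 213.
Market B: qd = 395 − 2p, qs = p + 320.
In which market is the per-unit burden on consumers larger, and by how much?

Market A, by €1.

Market A: pre-tax p* = €67, q* = 55; post-tax q = 51; per-unit burden on consumers = €2.
Market B: pre-tax p* = €25, q* = 345; post-tax q = 343; per-unit burden on consumers = €1.
Difference: €2 vs €1 → market A is larger by €1.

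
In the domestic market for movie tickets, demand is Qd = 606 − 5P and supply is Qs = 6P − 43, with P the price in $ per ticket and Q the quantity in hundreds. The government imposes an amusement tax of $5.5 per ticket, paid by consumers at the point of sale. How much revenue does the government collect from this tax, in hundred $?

Tax revenue = $1628 hundred.

Without the tax, 606 − 5P = 6P − 43 gives 11P = 649, so P* = $59 and Q* = 311.
With the tax collected from consumers, demand (in seller-price terms) shifts: Qd = 606 − 5(P + 5.5).
New equilibrium: consumers pay $62, producers receive $56.5, Q = 296. (Wedge: Pb − Ps = 5.5.)
Revenue = t · Q = 5.5 · 296 = $1628.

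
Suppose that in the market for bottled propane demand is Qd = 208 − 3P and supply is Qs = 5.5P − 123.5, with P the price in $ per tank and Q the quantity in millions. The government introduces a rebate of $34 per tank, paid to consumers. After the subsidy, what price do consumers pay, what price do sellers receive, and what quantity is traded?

Consumers pay $17; sellers receive $51; quantity = 157.

Before the subsidy: set 208 − 3P = 5.5P − 123.5 → P* = $39, Q* = 91.
With a per-unit subsidy paid to consumers, each effectively pays P − 34, so demand becomes Qd = 208 − 3(P − 34).
Solving gives Q = 157 with consumers paying $17 and sellers receiving $51 (the $34 wedge).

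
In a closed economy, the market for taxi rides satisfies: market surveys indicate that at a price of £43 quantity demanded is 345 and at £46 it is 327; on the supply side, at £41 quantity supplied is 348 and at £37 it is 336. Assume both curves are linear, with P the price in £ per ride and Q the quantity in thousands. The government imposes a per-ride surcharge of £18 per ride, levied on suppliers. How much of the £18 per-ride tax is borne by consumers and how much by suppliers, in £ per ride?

Consumers bear £6 per ride; suppliers bear £12 per ride.

Demand slope: (327 − 345)/(46 − 43) = -6, so Qd = 603 − 6P.
Supply slope: (336 − 348)/(37 − 41) = 3, so Qs = 3P + 225.
Before the tax: set 603 − 6P = 3P + 225 → P* = £42, Q* = 351.
With the tax collected from suppliers, supply shifts: Qs = 3(P − 18) + 225.
New equilibrium: consumers pay £48, suppliers receive £30, Q = 315. (Wedge: Pb − Ps = 18.)
Burden on consumers: £6; on suppliers: £12. (They sum to £18.)
The less price-elastic side of the market bears the larger share of a per-unit tax.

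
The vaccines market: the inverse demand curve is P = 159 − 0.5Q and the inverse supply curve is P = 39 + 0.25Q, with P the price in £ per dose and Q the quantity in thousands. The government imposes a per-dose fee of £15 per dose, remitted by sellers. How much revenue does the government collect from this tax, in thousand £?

Inverting to Q(P) form: Qd = 318 − 2P; Qs = 4P − 156.
Without the tax, 318 − 2P = 4P − 156 gives 6P = 474, so P* = £79 and Q* = 160.
With the tax collected from sellers, supply shifts: Qs = 4(P − 15) − 156.
Solving gives Q = 140 with consumers paying £89 and sellers receiving £74 (the £15 wedge).
Revenue = t · Q = 15 · 140 = £2100.

Tax revenue = £2100 thousand.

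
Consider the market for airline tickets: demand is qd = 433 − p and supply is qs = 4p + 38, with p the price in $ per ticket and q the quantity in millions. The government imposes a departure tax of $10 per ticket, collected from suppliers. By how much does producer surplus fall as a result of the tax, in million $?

Without the tax, 433 − p = 4p + 38 gives 5p = 395, so p* = $79 and q* = 354.
With the tax collected from suppliers, supply shifts: qs = 4(p − 10) + 38.
Solving gives q = 346 with consumers paying $87 and suppliers receiving $77 (the $10 wedge).
ΔPS is the trapezoid between Q = 346 and Q = 354 of height $2: ½ · (354 + 346) · 2 = $700.

Producer surplus falls by $700 million.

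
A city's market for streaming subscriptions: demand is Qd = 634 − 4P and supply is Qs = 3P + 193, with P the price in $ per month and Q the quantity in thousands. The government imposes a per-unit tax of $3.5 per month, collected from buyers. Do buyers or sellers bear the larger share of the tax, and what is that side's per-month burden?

Before the tax: set 634 − 4P = 3P + 193 → P* = $63, Q* = 382.
With the tax collected from buyers, demand (in seller-price terms) shifts: Qd = 634 − 4(P + 3.5).
Solving gives Q = 376 with buyers paying $64.5 and sellers receiving $61 (the $3.5 wedge).
Per-month burden: buyers $1.5, sellers $2.
Sellers take the larger share because supply is less price-elastic here (demand slope 4 vs supply slope 3).

Sellers bear the larger share: $2 per month.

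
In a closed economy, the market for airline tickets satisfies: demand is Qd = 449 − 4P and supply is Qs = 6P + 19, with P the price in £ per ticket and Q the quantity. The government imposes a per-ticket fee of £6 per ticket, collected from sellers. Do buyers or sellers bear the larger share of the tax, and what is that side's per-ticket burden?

Without the tax, 449 − 4P = 6P + 19 gives 10P = 430, so P* = £43 and Q* = 277.
With the tax collected from sellers, supply shifts: Qs = 6(P − 6) + 19.
New equilibrium: buyers pay £46.6, sellers receive £40.6, Q = 262.6. (Wedge: Pb − Ps = 6.)
Per-ticket burden: buyers £3.6, sellers £2.4.
Buyers take the larger share because demand is less price-elastic here (demand slope 4 vs supply slope 6).
The less price-elastic side of the market bears the larger share of a per-unit tax.

Buyers bear the larger share: £3.6 per ticket.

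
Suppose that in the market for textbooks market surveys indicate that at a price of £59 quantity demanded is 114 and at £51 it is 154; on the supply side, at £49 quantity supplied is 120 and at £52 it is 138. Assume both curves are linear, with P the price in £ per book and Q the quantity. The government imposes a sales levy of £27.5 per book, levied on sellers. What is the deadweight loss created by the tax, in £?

Deadweight loss = £1031.25.

Demand slope: (154 − 114)/(51 − 59) = -5, so Qd = 409 − 5P.
Supply slope: (138 − 120)/(52 − 49) = 6, so Qs = 6P − 174.
Without the tax, 409 − 5P = 6P − 174 gives 11P = 583, so P* = £53 and Q* = 144.
With the tax collected from sellers, supply shifts: Qs = 6(P − 27.5) − 174.
Solving gives Q = 69 with consumers paying £68 and sellers receiving £40.5 (the £27.5 wedge).
Quantity falls by |ΔQ| = |144 − 69| = 75.
DWL = ½ · t · |ΔQ| = ½ · 27.5 · 75 = £1031.25.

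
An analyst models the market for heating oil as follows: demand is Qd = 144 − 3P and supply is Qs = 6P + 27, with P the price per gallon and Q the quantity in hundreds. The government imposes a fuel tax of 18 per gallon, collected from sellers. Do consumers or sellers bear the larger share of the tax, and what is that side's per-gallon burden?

Consumers bear the larger share: 12 per gallon.

Before the tax: set 144 − 3P = 6P + 27 → P* = 13, Q* = 105.
With the tax collected from sellers, supply shifts: Qs = 6(P − 18) + 27.
New equilibrium: consumers pay 25, sellers receive 7, Q = 69. (Wedge: Pb − Ps = 18.)
Per-gallon burden: consumers 12, sellers 6.
Consumers take the larger share because demand is less price-elastic here (demand slope 3 vs supply slope 6).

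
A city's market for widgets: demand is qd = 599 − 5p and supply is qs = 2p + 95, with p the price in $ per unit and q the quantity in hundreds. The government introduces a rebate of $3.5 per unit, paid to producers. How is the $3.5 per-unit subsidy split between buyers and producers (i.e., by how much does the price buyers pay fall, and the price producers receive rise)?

Before the subsidy: set 599 − 5p = 2p + 95 → p* = $72, q* = 239.
With a per-unit subsidy paid to producers, each receives p + 3.5 per unit sold, so supply becomes qs = 2(p + 3.5) + 95.
New equilibrium: buyers pay $71, producers receive $74.5, q = 244. (Wedge: pb − ps = −3.5.)
Gain to buyers: $1; to producers: $2.5. (They sum to $3.5.)

Buyers gain $1 per unit; producers gain $2.5 per unit.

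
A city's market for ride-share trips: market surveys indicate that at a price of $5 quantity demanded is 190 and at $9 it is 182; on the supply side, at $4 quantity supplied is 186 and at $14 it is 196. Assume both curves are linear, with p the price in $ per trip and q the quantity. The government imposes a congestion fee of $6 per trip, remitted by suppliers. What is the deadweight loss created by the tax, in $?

Deadweight loss = $12.

Demand slope: (182 − 190)/(9 − 5) = -2, so qd = 200 − 2p.
Supply slope: (196 − 186)/(14 − 4) = 1, so qs = p + 182.
Before the tax: set 200 − 2p = p + 182 → p* = $6, q* = 188.
With the tax collected from suppliers, supply shifts: qs = (p − 6) + 182.
Solving gives q = 184 with consumers paying $8 and suppliers receiving $2 (the $6 wedge).
Quantity falls by |ΔQ| = |188 − 184| = 4.
DWL = ½ · t · |ΔQ| = ½ · 6 · 4 = $12.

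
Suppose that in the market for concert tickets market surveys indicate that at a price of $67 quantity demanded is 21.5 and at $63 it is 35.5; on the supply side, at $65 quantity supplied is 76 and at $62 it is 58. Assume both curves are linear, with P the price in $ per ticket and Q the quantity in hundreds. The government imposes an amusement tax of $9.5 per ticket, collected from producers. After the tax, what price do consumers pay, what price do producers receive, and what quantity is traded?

Consumers pay $66; producers receive $56.5; quantity = 25.

Demand slope: (35.5 − 21.5)/(63 − 67) = -3.5, so Qd = 256 − 3.5P.
Supply slope: (58 − 76)/(62 − 65) = 6, so Qs = 6P − 314.
Before the tax: set 256 − 3.5P = 6P − 314 → P* = $60, Q* = 46.
With the tax collected from producers, supply shifts: Qs = 6(P − 9.5) − 314.
Solving gives Q = 25 with consumers paying $66 and producers receiving $56.5 (the $9.5 wedge).
The less price-elastic side of the market bears the larger share of a per-unit tax.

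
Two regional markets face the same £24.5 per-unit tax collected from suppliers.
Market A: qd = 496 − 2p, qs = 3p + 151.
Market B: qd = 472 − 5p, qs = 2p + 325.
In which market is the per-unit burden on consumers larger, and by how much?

Market A, by £7.7.

Market A: pre-tax p* = £69, q* = 358; post-tax q = 328.6; per-unit burden on consumers = £14.7.
Market B: pre-tax p* = £21, q* = 367; post-tax q = 332; per-unit burden on consumers = £7.
Difference: £14.7 vs £7 → market A is larger by £7.7.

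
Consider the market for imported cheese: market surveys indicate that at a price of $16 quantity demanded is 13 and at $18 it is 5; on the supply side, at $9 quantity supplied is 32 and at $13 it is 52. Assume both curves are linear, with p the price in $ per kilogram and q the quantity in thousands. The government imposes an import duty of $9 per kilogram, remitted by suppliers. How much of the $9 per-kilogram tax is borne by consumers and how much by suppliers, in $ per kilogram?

Consumers bear $5 per kilogram; suppliers bear $4 per kilogram.

Demand slope: (5 − 13)/(18 − 16) = -4, so qd = 77 − 4p.
Supply slope: (52 − 32)/(13 − 9) = 5, so qs = 5p − 13.
Before the tax: set 77 − 4p = 5p − 13 → p* = $10, q* = 37.
With the tax collected from suppliers, supply shifts: qs = 5(p − 9) − 13.
Solving gives q = 17 with consumers paying $15 and suppliers receiving $6 (the $9 wedge).
Burden on consumers: $5; on suppliers: $4. (They sum to $9.)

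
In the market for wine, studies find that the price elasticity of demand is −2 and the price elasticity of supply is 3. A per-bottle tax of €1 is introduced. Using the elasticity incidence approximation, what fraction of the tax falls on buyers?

Incidence ratio: buyers' share ≈ εs / (εs + |εd|) = 3 / (3 + 2) = 0.6.
Supply is the more elastic side, so buyers bear the larger share.

Buyers' share ≈ 0.6.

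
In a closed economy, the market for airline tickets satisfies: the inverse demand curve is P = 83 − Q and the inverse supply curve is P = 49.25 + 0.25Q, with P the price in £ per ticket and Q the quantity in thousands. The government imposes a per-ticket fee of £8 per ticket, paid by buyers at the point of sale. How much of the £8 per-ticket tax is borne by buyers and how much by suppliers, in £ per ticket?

Rewrite in direct form: Qd = 83 − P and Qs = 4P − 197.
Before the tax: set 83 − P = 4P − 197 → P* = £56, Q* = 27.
With the tax collected from buyers, demand (in seller-price terms) shifts: Qd = 83 − (P + 8).
Solving gives Q = 20.6 with buyers paying £62.4 and suppliers receiving £54.4 (the £8 wedge).
Burden on buyers: £6.4; on suppliers: £1.6. (They sum to £8.)
The less price-elastic side of the market bears the larger share of a per-unit tax.

Buyers bear £6.4 per ticket; suppliers bear £1.6 per ticket.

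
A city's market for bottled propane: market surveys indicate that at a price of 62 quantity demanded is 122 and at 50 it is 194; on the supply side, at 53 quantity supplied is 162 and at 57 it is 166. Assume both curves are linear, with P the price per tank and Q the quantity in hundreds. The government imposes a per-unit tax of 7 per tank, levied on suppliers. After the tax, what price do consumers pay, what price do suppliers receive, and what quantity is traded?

Demand slope: (194 − 122)/(50 − 62) = -6, so Qd = 494 − 6P.
Supply slope: (166 − 162)/(57 − 53) = 1, so Qs = P + 109.
Without the tax, 494 − 6P = P + 109 gives 7P = 385, so P* = 55 and Q* = 164.
With the tax collected from suppliers, supply shifts: Qs = (P − 7) + 109.
New equilibrium: consumers pay 56, suppliers receive 49, Q = 158. (Wedge: Pb − Ps = 7.)

Consumers pay 56; suppliers receive 49; quantity = 158.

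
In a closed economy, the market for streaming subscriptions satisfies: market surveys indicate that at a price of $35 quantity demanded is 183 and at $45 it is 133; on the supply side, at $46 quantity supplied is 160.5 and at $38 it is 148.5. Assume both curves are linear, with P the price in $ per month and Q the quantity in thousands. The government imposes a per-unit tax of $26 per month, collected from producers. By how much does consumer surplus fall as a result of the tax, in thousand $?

Consumer surplus falls by $828 thousand.

Demand slope: (133 − 183)/(45 − 35) = -5, so Qd = 358 − 5P.
Supply slope: (148.5 − 160.5)/(38 − 46) = 1.5, so Qs = 1.5P + 91.5.
Without the tax, 358 − 5P = 1.5P + 91.5 gives 6.5P = 266.5, so P* = $41 and Q* = 153.
With the tax collected from producers, supply shifts: Qs = 1.5(P − 26) + 91.5.
New equilibrium: consumers pay $47, producers receive $21, Q = 123. (Wedge: Pb − Ps = 26.)
ΔCS is the trapezoid between Q = 123 and Q = 153 of height $6: ½ · (153 + 123) · 6 = $828.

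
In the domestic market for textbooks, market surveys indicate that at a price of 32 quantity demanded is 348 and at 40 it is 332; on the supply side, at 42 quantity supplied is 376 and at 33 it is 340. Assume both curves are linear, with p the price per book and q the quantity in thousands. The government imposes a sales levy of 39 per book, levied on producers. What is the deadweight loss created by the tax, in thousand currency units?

Deadweight loss = 1014 thousand.

Demand slope: (332 − 348)/(40 − 32) = -2, so qd = 412 − 2p.
Supply slope: (340 − 376)/(33 − 42) = 4, so qs = 4p + 208.
Before the tax: set 412 − 2p = 4p + 208 → p* = 34, q* = 344.
With the tax collected from producers, supply shifts: qs = 4(p − 39) + 208.
New equilibrium: consumers pay 60, producers receive 21, q = 292. (Wedge: pb − ps = 39.)
Quantity falls by |ΔQ| = |344 − 292| = 52.
DWL = ½ · t · |ΔQ| = ½ · 39 · 52 = 1014.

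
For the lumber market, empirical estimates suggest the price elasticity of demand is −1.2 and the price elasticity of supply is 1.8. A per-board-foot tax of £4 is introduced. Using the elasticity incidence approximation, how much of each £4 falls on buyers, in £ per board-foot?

Incidence ratio: buyers' share ≈ εs / (εs + |εd|) = 1.8 / (1.8 + 1.2) = 0.6.
So buyers bear ≈ 0.6 × £4 = £2.4; suppliers bear £1.6.

Buyers bear ≈ £2.4 per board-foot.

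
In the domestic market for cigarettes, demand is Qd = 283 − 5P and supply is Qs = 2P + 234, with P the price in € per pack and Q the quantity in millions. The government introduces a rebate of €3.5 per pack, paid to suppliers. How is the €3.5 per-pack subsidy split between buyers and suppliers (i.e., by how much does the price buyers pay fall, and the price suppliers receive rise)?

Buyers gain €1 per pack; suppliers gain €2.5 per pack.

Before the subsidy: set 283 − 5P = 2P + 234 → P* = €7, Q* = 248.
With a per-unit subsidy paid to suppliers, each receives P + 3.5 per unit sold, so supply becomes Qs = 2(P + 3.5) + 234.
New equilibrium: buyers pay €6, suppliers receive €9.5, Q = 253. (Wedge: Pb − Ps = −3.5.)
Gain to buyers: €1; to suppliers: €2.5. (They sum to €3.5.)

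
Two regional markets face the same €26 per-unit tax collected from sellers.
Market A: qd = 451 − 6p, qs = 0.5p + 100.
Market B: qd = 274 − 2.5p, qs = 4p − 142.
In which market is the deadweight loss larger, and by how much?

Market A: pre-tax p* = €54, q* = 127; post-tax q = 115; deadweight loss = €156.
Market B: pre-tax p* = €64, q* = 114; post-tax q = 74; deadweight loss = €520.
Difference: €156 vs €520 → market B is larger by €364.

Market B, by €364.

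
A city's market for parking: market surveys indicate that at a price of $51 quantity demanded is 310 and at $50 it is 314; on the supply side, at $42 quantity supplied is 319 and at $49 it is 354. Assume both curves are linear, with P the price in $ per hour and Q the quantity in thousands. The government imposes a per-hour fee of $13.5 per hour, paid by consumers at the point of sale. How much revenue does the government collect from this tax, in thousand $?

Demand slope: (314 − 310)/(50 − 51) = -4, so Qd = 514 − 4P.
Supply slope: (354 − 319)/(49 − 42) = 5, so Qs = 5P + 109.
Before the tax: set 514 − 4P = 5P + 109 → P* = $45, Q* = 334.
With the tax collected from consumers, demand (in seller-price terms) shifts: Qd = 514 − 4(P + 13.5).
Solving gives Q = 304 with consumers paying $52.5 and suppliers receiving $39 (the $13.5 wedge).
Revenue = t · Q = 13.5 · 304 = $4104.

Tax revenue = $4104 thousand.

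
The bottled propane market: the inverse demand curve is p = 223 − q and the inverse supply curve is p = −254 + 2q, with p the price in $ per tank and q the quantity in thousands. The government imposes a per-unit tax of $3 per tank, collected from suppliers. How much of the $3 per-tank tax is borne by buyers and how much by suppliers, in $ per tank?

Buyers bear $1 per tank; suppliers bear $2 per tank.

Rewrite in direct form: qd = 223 − p and qs = 0.5p + 127.
Before the tax: set 223 − p = 0.5p + 127 → p* = $64, q* = 159.
With the tax collected from suppliers, supply shifts: qs = 0.5(p − 3) + 127.
New equilibrium: buyers pay $65, suppliers receive $62, q = 158. (Wedge: pb − ps = 3.)
Burden on buyers: $1; on suppliers: $2. (They sum to $3.)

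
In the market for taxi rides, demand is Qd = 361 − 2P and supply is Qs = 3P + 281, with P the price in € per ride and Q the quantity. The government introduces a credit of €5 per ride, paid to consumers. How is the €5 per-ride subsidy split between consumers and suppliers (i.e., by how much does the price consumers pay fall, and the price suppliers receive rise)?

Before the subsidy: set 361 − 2P = 3P + 281 → P* = €16, Q* = 329.
With a per-unit subsidy paid to consumers, each effectively pays P − 5, so demand becomes Qd = 361 − 2(P − 5).
New equilibrium: consumers pay €13, suppliers receive €18, Q = 335. (Wedge: Pb − Ps = −5.)
Gain to consumers: €3; to suppliers: €2. (They sum to €5.)

Consumers gain €3 per ride; suppliers gain €2 per ride.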